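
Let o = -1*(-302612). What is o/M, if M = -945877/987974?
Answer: -298972788088/945877 ≈ -3.1608e+5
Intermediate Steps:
M = -945877/987974 (M = -945877*1/987974 = -945877/987974 ≈ -0.95739)
o = 302612
o/M = 302612/(-945877/987974) = 302612*(-987974/945877) = -298972788088/945877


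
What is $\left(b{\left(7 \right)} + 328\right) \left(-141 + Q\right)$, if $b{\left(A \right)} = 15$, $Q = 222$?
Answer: $27783$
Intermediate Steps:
$\left(b{\left(7 \right)} + 328\right) \left(-141 + Q\right) = \left(15 + 328\right) \left(-141 + 222\right) = 343 \cdot 81 = 27783$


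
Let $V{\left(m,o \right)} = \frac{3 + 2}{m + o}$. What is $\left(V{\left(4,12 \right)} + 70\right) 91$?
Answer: $\frac{102375}{16} \approx 6398.4$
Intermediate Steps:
$V{\left(m,o \right)} = \frac{5}{m + o}$
$\left(V{\left(4,12 \right)} + 70\right) 91 = \left(\frac{5}{4 + 12} + 70\right) 91 = \left(\frac{5}{16} + 70\right) 91 = \frac{1125}{16} \cdot 91 = \frac{102375}{16}$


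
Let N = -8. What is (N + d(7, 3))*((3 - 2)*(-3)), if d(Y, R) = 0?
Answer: 24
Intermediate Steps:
(N + d(7, 3))*((3 - 2)*(-3)) = (-8 + 0)*((3 - 2)*(-3)) = -8*(-3) = 24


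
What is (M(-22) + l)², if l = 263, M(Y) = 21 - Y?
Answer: 93636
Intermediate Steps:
(M(-22) + l)² = ((21 - 1*(-22)) + 263)² = ((21 + 22) + 263)² = (43 + 263)² = 306² = 93636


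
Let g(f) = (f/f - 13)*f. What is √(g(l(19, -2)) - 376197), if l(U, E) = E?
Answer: 21*I*√853 ≈ 613.33*I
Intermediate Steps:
g(f) = -12*f (g(f) = (1 - 13)*f = -12*f)
√(g(l(19, -2)) - 376197) = √(-12*(-2) - 376197) = √(24 - 376197) = √(-376173) = 21*I*√853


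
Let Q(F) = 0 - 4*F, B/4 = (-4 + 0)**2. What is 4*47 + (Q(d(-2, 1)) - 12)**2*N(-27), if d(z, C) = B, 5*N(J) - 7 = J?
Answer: -287108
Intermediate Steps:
N(J) = 7/5 + J/5
B = 64 (B = 4*(-4 + 0)**2 = 4*(-4)**2 = 4*16 = 64)
d(z, C) = 64
Q(F) = -4*F
4*47 + (Q(d(-2, 1)) - 12)**2*N(-27) = 4*47 + (-4*64 - 12)**2*(7/5 + (1/5)*(-27)) = 188 + (-256 - 12)**2*(7/5 - 27/5) = 188 + (-268)**2*(-4) = 188 + 71824*(-4) = 188 - 287296 = -287108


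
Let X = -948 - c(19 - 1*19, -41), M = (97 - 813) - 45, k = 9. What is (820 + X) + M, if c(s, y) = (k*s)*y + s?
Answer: -889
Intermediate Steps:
M = -761 (M = -716 - 45 = -761)
c(s, y) = s + 9*s*y (c(s, y) = (9*s)*y + s = 9*s*y + s = s + 9*s*y)
X = -948 (X = -948 - (19 - 1*19)*(1 + 9*(-41)) = -948 - (19 - 19)*(1 - 369) = -948 - 0*(-368) = -948 - 1*0 = -948 + 0 = -948)
(820 + X) + M = (820 - 948) - 761 = -128 - 761 = -889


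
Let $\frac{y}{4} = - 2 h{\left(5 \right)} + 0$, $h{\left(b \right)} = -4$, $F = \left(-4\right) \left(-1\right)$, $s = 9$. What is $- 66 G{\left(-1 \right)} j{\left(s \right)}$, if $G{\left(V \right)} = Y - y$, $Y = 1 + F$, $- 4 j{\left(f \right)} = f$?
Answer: $- \frac{8019}{2} \approx -4009.5$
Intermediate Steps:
$F = 4$
$j{\left(f \right)} = - \frac{f}{4}$
$y = 32$ ($y = 4 \left(\left(-2\right) \left(-4\right) + 0\right) = 4 \left(8 + 0\right) = 4 \cdot 8 = 32$)
$Y = 5$ ($Y = 1 + 4 = 5$)
$G{\left(V \right)} = -27$ ($G{\left(V \right)} = 5 - 32 = -27$)
$- 66 G{\left(-1 \right)} j{\left(s \right)} = \left(-66\right) \left(-27\right) \left(\left(- \frac{1}{4}\right) 9\right) = 1782 \left(- \frac{9}{4}\right) = - \frac{8019}{2}$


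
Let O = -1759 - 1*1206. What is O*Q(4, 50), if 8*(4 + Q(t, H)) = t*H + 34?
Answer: -299465/4 ≈ -74866.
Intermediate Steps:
Q(t, H) = ¼ + H*t/8 (Q(t, H) = -4 + (t*H + 34)/8 = -4 + (H*t + 34)/8 = -4 + (34 + H*t)/8 = -4 + (17/4 + H*t/8) = ¼ + H*t/8)
O = -2965 (O = -1759 - 1206 = -2965)
O*Q(4, 50) = -2965*(¼ + (⅛)*50*4) = -2965*(¼ + 25) = -2965*101/4 = -299465/4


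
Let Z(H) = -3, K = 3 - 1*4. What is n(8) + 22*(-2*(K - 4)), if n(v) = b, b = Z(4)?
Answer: 217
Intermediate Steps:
K = -1 (K = 3 - 4 = -1)
b = -3
n(v) = -3
n(8) + 22*(-2*(K - 4)) = -3 + 22*(-2*(-1 - 4)) = -3 + 22*(-2*(-5)) = -3 + 22*10 = -3 + 220 = 217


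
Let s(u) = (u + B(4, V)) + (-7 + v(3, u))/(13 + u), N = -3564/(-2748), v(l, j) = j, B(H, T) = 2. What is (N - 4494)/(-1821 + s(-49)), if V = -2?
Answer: 9259461/3846742 ≈ 2.4071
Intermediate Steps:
N = 297/229 (N = -3564*(-1/2748) = 297/229 ≈ 1.2969)
s(u) = 2 + u + (-7 + u)/(13 + u) (s(u) = (u + 2) + (-7 + u)/(13 + u) = (2 + u) + (-7 + u)/(13 + u) = 2 + u + (-7 + u)/(13 + u))
(N - 4494)/(-1821 + s(-49)) = (297/229 - 4494)/(-1821 + (19 + (-49)² + 16*(-49))/(13 - 49)) = -1028829/(229*(-1821 + (19 + 2401 - 784)/(-36))) = -1028829/(229*(-1821 - 1/36*1636)) = -1028829/(229*(-1821 - 409/9)) = -1028829/(229*(-16798/9)) = -1028829/229*(-9/16798) = 9259461/3846742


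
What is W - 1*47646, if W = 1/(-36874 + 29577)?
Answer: -347672863/7297 ≈ -47646.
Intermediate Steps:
W = -1/7297 (W = 1/(-7297) = -1/7297 ≈ -0.00013704)
W - 1*47646 = -1/7297 - 1*47646 = -1/7297 - 47646 = -347672863/7297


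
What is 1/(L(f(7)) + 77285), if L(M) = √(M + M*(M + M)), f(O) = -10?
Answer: 15457/1194594207 - √190/5972971035 ≈ 1.2937e-5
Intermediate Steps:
L(M) = √(M + 2*M²) (L(M) = √(M + M*(2*M)) = √(M + 2*M²))
1/(L(f(7)) + 77285) = 1/(√(-10*(1 + 2*(-10))) + 77285) = 1/(√(-10*(1 - 20)) + 77285) = 1/(√(-10*(-19)) + 77285) = 1/(√190 + 77285) = 1/(77285 + √190)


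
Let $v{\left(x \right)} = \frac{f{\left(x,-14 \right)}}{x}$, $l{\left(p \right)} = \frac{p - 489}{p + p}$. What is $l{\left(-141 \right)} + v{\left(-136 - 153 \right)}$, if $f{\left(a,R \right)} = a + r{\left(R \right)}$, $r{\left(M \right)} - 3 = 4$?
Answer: $\frac{43599}{13583} \approx 3.2098$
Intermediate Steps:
$r{\left(M \right)} = 7$ ($r{\left(M \right)} = 3 + 4 = 7$)
$l{\left(p \right)} = \frac{-489 + p}{2 p}$
$f{\left(a,R \right)} = 7 + a$ ($f{\left(a,R \right)} = a + 7 = 7 + a$)
$v{\left(x \right)} = \frac{7 + x}{x}$
$l{\left(-141 \right)} + v{\left(-136 - 153 \right)} = \frac{-489 - 141}{2 \left(-141\right)} + \frac{7 - 289}{-136 - 153} = \frac{1}{2} \left(- \frac{1}{141}\right) \left(-630\right) + \frac{7 - 289}{-136 - 153} = \frac{105}{47} + \frac{7 - 289}{-289} = \frac{105}{47} - - \frac{282}{289} = \frac{105}{47} + \frac{282}{289} = \frac{43599}{13583}$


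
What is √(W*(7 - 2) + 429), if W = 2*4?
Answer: √469 ≈ 21.656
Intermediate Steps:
W = 8
√(W*(7 - 2) + 429) = √(8*(7 - 2) + 429) = √(8*5 + 429) = √(40 + 429) = √469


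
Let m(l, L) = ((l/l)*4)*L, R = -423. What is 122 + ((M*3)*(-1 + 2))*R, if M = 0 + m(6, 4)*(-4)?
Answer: 81338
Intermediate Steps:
m(l, L) = 4*L (m(l, L) = (1*4)*L = 4*L)
M = -64 (M = 0 + (4*4)*(-4) = 0 + 16*(-4) = 0 - 64 = -64)
122 + ((M*3)*(-1 + 2))*R = 122 + ((-64*3)*(-1 + 2))*(-423) = 122 - 192*1*(-423) = 122 - 192*(-423) = 122 + 81216 = 81338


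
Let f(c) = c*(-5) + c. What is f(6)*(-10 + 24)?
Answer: -336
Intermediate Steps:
f(c) = -4*c (f(c) = -5*c + c = -4*c)
f(6)*(-10 + 24) = (-4*6)*(-10 + 24) = -24*14 = -336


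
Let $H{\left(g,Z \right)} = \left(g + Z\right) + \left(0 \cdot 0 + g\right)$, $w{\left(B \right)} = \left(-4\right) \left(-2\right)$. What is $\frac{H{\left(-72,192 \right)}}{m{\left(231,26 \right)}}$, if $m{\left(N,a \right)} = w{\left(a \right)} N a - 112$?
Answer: $\frac{3}{2996} \approx 0.0010013$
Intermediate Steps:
$w{\left(B \right)} = 8$
$H{\left(g,Z \right)} = Z + 2 g$ ($H{\left(g,Z \right)} = \left(Z + g\right) + \left(0 + g\right) = \left(Z + g\right) + g = Z + 2 g$)
$m{\left(N,a \right)} = -112 + 8 N a$ ($m{\left(N,a \right)} = 8 N a - 112 = -112 + 8 N a$)
$\frac{H{\left(-72,192 \right)}}{m{\left(231,26 \right)}} = \frac{192 + 2 \left(-72\right)}{-112 + 8 \cdot 231 \cdot 26} = \frac{192 - 144}{-112 + 48048} = \frac{48}{47936} = 48 \cdot \frac{1}{47936} = \frac{3}{2996}$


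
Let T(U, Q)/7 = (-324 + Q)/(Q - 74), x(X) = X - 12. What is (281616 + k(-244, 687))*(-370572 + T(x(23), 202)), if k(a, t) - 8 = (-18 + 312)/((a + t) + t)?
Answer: -754760045207749/7232 ≈ -1.0436e+11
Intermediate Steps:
x(X) = -12 + X
k(a, t) = 8 + 294/(a + 2*t) (k(a, t) = 8 + (-18 + 312)/((a + t) + t) = 8 + 294/(a + 2*t))
T(U, Q) = 7*(-324 + Q)/(-74 + Q) (T(U, Q) = 7*((-324 + Q)/(Q - 74)) = 7*((-324 + Q)/(-74 + Q)) = 7*(-324 + Q)/(-74 + Q))
(281616 + k(-244, 687))*(-370572 + T(x(23), 202)) = (281616 + 2*(147 + 4*(-244) + 8*687)/(-244 + 2*687))*(-370572 + 7*(-324 + 202)/(-74 + 202)) = (281616 + 2*(147 - 976 + 5496)/(-244 + 1374))*(-370572 + 7*(-122)/128) = (281616 + 2*4667/1130)*(-370572 + 7*(1/128)*(-122)) = (281616 + 2*(1/1130)*4667)*(-370572 - 427/64) = (281616 + 4667/565)*(-23717035/64) = (159117707/565)*(-23717035/64) = -754760045207749/7232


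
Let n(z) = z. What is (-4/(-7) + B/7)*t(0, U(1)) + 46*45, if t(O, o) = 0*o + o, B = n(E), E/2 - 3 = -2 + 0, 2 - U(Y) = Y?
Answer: 14496/7 ≈ 2070.9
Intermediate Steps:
U(Y) = 2 - Y
E = 2 (E = 6 + 2*(-2 + 0) = 6 + 2*(-2) = 6 - 4 = 2)
B = 2
t(O, o) = o (t(O, o) = 0 + o = o)
(-4/(-7) + B/7)*t(0, U(1)) + 46*45 = (-4/(-7) + 2/7)*(2 - 1*1) + 46*45 = (-4*(-1/7) + 2*(1/7))*(2 - 1) + 2070 = (4/7 + 2/7)*1 + 2070 = (6/7)*1 + 2070 = 6/7 + 2070 = 14496/7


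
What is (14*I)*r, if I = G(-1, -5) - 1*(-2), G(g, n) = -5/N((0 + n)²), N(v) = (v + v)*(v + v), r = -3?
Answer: -20979/250 ≈ -83.916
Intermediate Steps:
N(v) = 4*v² (N(v) = (2*v)*(2*v) = 4*v²)
G(g, n) = -5/(4*n⁴) (G(g, n) = -5*1/(4*(0 + n)⁴) = -5*1/(4*n⁴) = -5/(4*n⁴))
I = 999/500 (I = -5/4/(-5)⁴ - 1*(-2) = -5/4*1/625 + 2 = -1/500 + 2 = 999/500 ≈ 1.9980)
(14*I)*r = (14*(999/500))*(-3) = (6993/250)*(-3) = -20979/250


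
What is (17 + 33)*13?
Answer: 650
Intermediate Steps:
(17 + 33)*13 = 50*13 = 650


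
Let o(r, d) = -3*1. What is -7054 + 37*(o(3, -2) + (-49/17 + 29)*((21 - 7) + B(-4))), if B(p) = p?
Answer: 42475/17 ≈ 2498.5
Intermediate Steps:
o(r, d) = -3
-7054 + 37*(o(3, -2) + (-49/17 + 29)*((21 - 7) + B(-4))) = -7054 + 37*(-3 + (-49/17 + 29)*((21 - 7) - 4)) = -7054 + 37*(-3 + (-49*1/17 + 29)*(14 - 4)) = -7054 + 37*(-3 + (-49/17 + 29)*10) = -7054 + 37*(-3 + (444/17)*10) = -7054 + 37*(-3 + 4440/17) = -7054 + 37*(4389/17) = -7054 + 162393/17 = 42475/17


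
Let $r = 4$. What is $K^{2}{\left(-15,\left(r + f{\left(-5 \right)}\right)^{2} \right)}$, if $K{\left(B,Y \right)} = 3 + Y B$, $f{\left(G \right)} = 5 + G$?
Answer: $56169$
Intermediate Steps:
$K{\left(B,Y \right)} = 3 + B Y$
$K^{2}{\left(-15,\left(r + f{\left(-5 \right)}\right)^{2} \right)} = \left(3 - 15 \left(4 + \left(5 - 5\right)\right)^{2}\right)^{2} = \left(3 - 15 \left(4 + 0\right)^{2}\right)^{2} = \left(3 - 15 \cdot 4^{2}\right)^{2} = \left(3 - 240\right)^{2} = \left(-237\right)^{2} = 56169$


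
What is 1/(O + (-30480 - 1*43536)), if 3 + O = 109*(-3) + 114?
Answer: -1/74232 ≈ -1.3471e-5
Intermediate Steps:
O = -216 (O = -3 + (109*(-3) + 114) = -3 + (-327 + 114) = -3 - 213 = -216)
1/(O + (-30480 - 1*43536)) = 1/(-216 + (-30480 - 1*43536)) = 1/(-216 + (-30480 - 43536)) = 1/(-216 - 74016) = 1/(-74232) = -1/74232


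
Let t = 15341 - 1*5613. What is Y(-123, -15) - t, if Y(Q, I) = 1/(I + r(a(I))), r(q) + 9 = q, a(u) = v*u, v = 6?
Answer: -1108993/114 ≈ -9728.0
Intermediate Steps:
a(u) = 6*u
t = 9728 (t = 15341 - 5613 = 9728)
r(q) = -9 + q
Y(Q, I) = 1/(-9 + 7*I) (Y(Q, I) = 1/(I + (-9 + 6*I)) = 1/(-9 + 7*I))
Y(-123, -15) - t = 1/(-9 + 7*(-15)) - 1*9728 = 1/(-9 - 105) - 9728 = 1/(-114) - 9728 = -1/114 - 9728 = -1108993/114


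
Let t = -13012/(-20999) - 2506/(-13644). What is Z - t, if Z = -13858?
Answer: -1985345336335/143255178 ≈ -13859.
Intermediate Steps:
t = 115079611/143255178 (t = -13012*(-1/20999) - 2506*(-1/13644) = 13012/20999 + 1253/6822 = 115079611/143255178 ≈ 0.80332)
Z - t = -13858 - 1*115079611/143255178 = -13858 - 115079611/143255178 = -1985345336335/143255178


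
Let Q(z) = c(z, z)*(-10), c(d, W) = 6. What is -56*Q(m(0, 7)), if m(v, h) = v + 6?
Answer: 3360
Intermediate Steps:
m(v, h) = 6 + v
Q(z) = -60 (Q(z) = 6*(-10) = -60)
-56*Q(m(0, 7)) = -56*(-60) = 3360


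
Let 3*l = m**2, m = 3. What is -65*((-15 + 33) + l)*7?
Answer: -9555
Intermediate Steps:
l = 3 (l = (1/3)*3**2 = (1/3)*9 = 3)
-65*((-15 + 33) + l)*7 = -65*((-15 + 33) + 3)*7 = -65*(18 + 3)*7 = -65*21*7 = -1365*7 = -9555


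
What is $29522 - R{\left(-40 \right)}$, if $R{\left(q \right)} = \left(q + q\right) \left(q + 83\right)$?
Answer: $32962$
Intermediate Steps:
$R{\left(q \right)} = 2 q \left(83 + q\right)$
$29522 - R{\left(-40 \right)} = 29522 - 2 \left(-40\right) \left(83 - 40\right) = 29522 - 2 \left(-40\right) 43 = 29522 - -3440 = 29522 + 3440 = 32962$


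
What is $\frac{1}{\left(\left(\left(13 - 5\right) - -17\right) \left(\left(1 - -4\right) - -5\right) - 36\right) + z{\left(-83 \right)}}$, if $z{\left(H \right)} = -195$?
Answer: $\frac{1}{19} \approx 0.052632$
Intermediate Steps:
$\frac{1}{\left(\left(\left(13 - 5\right) - -17\right) \left(\left(1 - -4\right) - -5\right) - 36\right) + z{\left(-83 \right)}} = \frac{1}{\left(\left(\left(13 - 5\right) - -17\right) \left(\left(1 - -4\right) - -5\right) - 36\right) - 195} = \frac{1}{\left(\left(8 + 17\right) \left(\left(1 + 4\right) + 5\right) - 36\right) - 195} = \frac{1}{\left(25 \left(5 + 5\right) - 36\right) - 195} = \frac{1}{\left(25 \cdot 10 - 36\right) - 195} = \frac{1}{\left(250 - 36\right) - 195} = \frac{1}{214 - 195} = \frac{1}{19}$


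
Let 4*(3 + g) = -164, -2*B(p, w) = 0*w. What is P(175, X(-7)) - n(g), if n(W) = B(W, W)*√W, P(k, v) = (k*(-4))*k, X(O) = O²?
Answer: -122500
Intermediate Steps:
B(p, w) = 0 (B(p, w) = -0*w = -½*0 = 0)
P(k, v) = -4*k² (P(k, v) = (-4*k)*k = -4*k²)
g = -44 (g = -3 + (¼)*(-164) = -3 - 41 = -44)
n(W) = 0 (n(W) = 0*√W = 0)
P(175, X(-7)) - n(g) = -4*175² - 1*0 = -4*30625 + 0 = -122500 + 0 = -122500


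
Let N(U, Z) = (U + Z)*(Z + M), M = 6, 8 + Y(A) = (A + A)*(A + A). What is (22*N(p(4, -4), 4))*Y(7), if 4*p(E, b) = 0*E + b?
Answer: 124080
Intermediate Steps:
p(E, b) = b/4 (p(E, b) = (0*E + b)/4 = (0 + b)/4 = b/4)
Y(A) = -8 + 4*A**2 (Y(A) = -8 + (A + A)*(A + A) = -8 + (2*A)*(2*A) = -8 + 4*A**2)
N(U, Z) = (6 + Z)*(U + Z) (N(U, Z) = (U + Z)*(Z + 6) = (U + Z)*(6 + Z) = (6 + Z)*(U + Z))
(22*N(p(4, -4), 4))*Y(7) = (22*(4**2 + 6*((1/4)*(-4)) + 6*4 + ((1/4)*(-4))*4))*(-8 + 4*7**2) = (22*(16 + 6*(-1) + 24 - 1*4))*(-8 + 4*49) = (22*(16 - 6 + 24 - 4))*(-8 + 196) = (22*30)*188 = 660*188 = 124080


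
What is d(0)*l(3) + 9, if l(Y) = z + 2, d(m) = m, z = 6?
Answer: 9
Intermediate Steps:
l(Y) = 8 (l(Y) = 6 + 2 = 8)
d(0)*l(3) + 9 = 0*8 + 9 = 0 + 9 = 9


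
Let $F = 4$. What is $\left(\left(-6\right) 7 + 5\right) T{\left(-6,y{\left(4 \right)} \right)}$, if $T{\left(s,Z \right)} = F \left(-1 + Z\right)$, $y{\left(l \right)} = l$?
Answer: $-444$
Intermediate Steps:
$T{\left(s,Z \right)} = -4 + 4 Z$ ($T{\left(s,Z \right)} = 4 \left(-1 + Z\right) = -4 + 4 Z$)
$\left(\left(-6\right) 7 + 5\right) T{\left(-6,y{\left(4 \right)} \right)} = \left(\left(-6\right) 7 + 5\right) \left(-4 + 4 \cdot 4\right) = \left(-42 + 5\right) \left(-4 + 16\right) = \left(-37\right) 12 = -444$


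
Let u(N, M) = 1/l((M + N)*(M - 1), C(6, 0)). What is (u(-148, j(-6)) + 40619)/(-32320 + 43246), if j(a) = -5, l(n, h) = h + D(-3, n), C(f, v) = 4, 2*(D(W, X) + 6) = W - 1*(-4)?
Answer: 121855/32778 ≈ 3.7176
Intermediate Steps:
D(W, X) = -4 + W/2 (D(W, X) = -6 + (W - 1*(-4))/2 = -6 + (W + 4)/2 = -6 + (4 + W)/2 = -6 + (2 + W/2) = -4 + W/2)
l(n, h) = -11/2 + h (l(n, h) = h + (-4 + (½)*(-3)) = h + (-4 - 3/2) = h - 11/2 = -11/2 + h)
u(N, M) = -⅔ (u(N, M) = 1/(-11/2 + 4) = 1/(-3/2) = -⅔)
(u(-148, j(-6)) + 40619)/(-32320 + 43246) = (-⅔ + 40619)/(-32320 + 43246) = (121855/3)/10926 = (121855/3)*(1/10926) = 121855/32778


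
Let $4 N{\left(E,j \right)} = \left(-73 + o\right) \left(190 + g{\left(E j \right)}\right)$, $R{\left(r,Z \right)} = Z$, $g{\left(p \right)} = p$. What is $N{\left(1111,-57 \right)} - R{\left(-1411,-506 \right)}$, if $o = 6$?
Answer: $\frac{4232203}{4} \approx 1.0581 \cdot 10^{6}$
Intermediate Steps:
$N{\left(E,j \right)} = - \frac{6365}{2} - \frac{67 E j}{4}$ ($N{\left(E,j \right)} = \frac{\left(-73 + 6\right) \left(190 + E j\right)}{4} = \frac{\left(-67\right) \left(190 + E j\right)}{4} = \frac{-12730 - 67 E j}{4} = - \frac{6365}{2} - \frac{67 E j}{4}$)
$N{\left(1111,-57 \right)} - R{\left(-1411,-506 \right)} = \left(- \frac{6365}{2} - \frac{74437}{4} \left(-57\right)\right) - -506 = \left(- \frac{6365}{2} + \frac{4242909}{4}\right) + 506 = \frac{4230179}{4} + 506 = \frac{4232203}{4}$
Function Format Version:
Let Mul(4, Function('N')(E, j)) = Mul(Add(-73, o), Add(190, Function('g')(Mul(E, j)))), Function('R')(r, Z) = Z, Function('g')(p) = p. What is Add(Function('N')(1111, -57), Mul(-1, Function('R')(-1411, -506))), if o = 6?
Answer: Rational(4232203, 4) ≈ 1.0581e+6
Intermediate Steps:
Function('N')(E, j) = Add(Rational(-6365, 2), Mul(Rational(-67, 4), E, j)) (Function('N')(E, j) = Mul(Rational(1, 4), Mul(Add(-73, 6), Add(190, Mul(E, j)))) = Mul(Rational(1, 4), Mul(-67, Add(190, Mul(E, j)))) = Mul(Rational(1, 4), Add(-12730, Mul(-67, E, j))) = Add(Rational(-6365, 2), Mul(Rational(-67, 4), E, j)))
Add(Function('N')(1111, -57), Mul(-1, Function('R')(-1411, -506))) = Add(Add(Rational(-6365, 2), Mul(Rational(-67, 4), 1111, -57)), Mul(-1, -506)) = Add(Add(Rational(-6365, 2), Rational(4242909, 4)), 506) = Add(Rational(4230179, 4), 506) = Rational(4232203, 4)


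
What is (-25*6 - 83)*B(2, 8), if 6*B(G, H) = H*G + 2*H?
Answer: -3728/3 ≈ -1242.7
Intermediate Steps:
B(G, H) = H/3 + G*H/6 (B(G, H) = (H*G + 2*H)/6 = (G*H + 2*H)/6 = (2*H + G*H)/6 = H/3 + G*H/6)
(-25*6 - 83)*B(2, 8) = (-25*6 - 83)*((⅙)*8*(2 + 2)) = (-150 - 83)*((⅙)*8*4) = -233*16/3 = -3728/3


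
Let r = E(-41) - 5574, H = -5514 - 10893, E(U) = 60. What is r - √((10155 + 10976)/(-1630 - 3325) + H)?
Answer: -5514 - 2*I*√100732444570/4955 ≈ -5514.0 - 128.11*I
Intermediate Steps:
H = -16407
r = -5514 (r = 60 - 5574 = -5514)
r - √((10155 + 10976)/(-1630 - 3325) + H) = -5514 - √((10155 + 10976)/(-1630 - 3325) - 16407) = -5514 - √(21131/(-4955) - 16407) = -5514 - √(21131*(-1/4955) - 16407) = -5514 - √(-21131/4955 - 16407) = -5514 - √(-81317816/4955) = -5514 - 2*I*√100732444570/4955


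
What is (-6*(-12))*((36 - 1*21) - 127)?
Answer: -8064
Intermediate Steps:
(-6*(-12))*((36 - 1*21) - 127) = 72*((36 - 21) - 127) = 72*(15 - 127) = 72*(-112) = -8064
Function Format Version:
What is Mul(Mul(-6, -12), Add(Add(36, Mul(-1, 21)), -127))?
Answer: -8064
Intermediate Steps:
Mul(Mul(-6, -12), Add(Add(36, Mul(-1, 21)), -127)) = Mul(72, Add(Add(36, -21), -127)) = Mul(72, Add(15, -127)) = Mul(72, -112) = -8064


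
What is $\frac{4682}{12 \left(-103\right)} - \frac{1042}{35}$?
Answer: $- \frac{725891}{21630} \approx -33.559$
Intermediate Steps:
$\frac{4682}{12 \left(-103\right)} - \frac{1042}{35} = \frac{4682}{-1236} - \frac{1042}{35} = 4682 \left(- \frac{1}{1236}\right) - \frac{1042}{35} = - \frac{2341}{618} - \frac{1042}{35} = - \frac{725891}{21630}$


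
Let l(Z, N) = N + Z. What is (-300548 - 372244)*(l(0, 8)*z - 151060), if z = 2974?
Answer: 85624892256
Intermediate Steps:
(-300548 - 372244)*(l(0, 8)*z - 151060) = (-300548 - 372244)*((8 + 0)*2974 - 151060) = -672792*(8*2974 - 151060) = -672792*(23792 - 151060) = -672792*(-127268) = 85624892256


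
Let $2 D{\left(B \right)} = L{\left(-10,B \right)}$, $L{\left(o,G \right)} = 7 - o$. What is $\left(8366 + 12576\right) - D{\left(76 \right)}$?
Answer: $\frac{41867}{2} \approx 20934.0$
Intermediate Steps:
$D{\left(B \right)} = \frac{17}{2}$ ($D{\left(B \right)} = \frac{7 - -10}{2} = \frac{7 + 10}{2} = \frac{1}{2} \cdot 17 = \frac{17}{2}$)
$\left(8366 + 12576\right) - D{\left(76 \right)} = \left(8366 + 12576\right) - \frac{17}{2} = 20942 - \frac{17}{2} = \frac{41867}{2}$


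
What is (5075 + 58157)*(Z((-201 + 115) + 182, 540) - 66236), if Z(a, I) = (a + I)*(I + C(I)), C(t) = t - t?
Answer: 17528163328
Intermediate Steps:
C(t) = 0
Z(a, I) = I*(I + a) (Z(a, I) = (a + I)*(I + 0) = (I + a)*I = I*(I + a))
(5075 + 58157)*(Z((-201 + 115) + 182, 540) - 66236) = (5075 + 58157)*(540*(540 + ((-201 + 115) + 182)) - 66236) = 63232*(540*(540 + (-86 + 182)) - 66236) = 63232*(540*(540 + 96) - 66236) = 63232*(540*636 - 66236) = 63232*(343440 - 66236) = 63232*277204 = 17528163328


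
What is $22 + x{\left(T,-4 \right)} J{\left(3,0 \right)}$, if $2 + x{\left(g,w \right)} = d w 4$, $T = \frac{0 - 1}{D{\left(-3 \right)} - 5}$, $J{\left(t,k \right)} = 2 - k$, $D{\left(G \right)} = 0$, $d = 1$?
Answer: $-14$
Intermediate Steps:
$T = \frac{1}{5}$ ($T = \frac{0 - 1}{0 - 5} = - \frac{1}{-5} = \left(-1\right) \left(- \frac{1}{5}\right) = \frac{1}{5} \approx 0.2$)
$x{\left(g,w \right)} = -2 + 4 w$ ($x{\left(g,w \right)} = -2 + 1 w 4 = -2 + w 4 = -2 + 4 w$)
$22 + x{\left(T,-4 \right)} J{\left(3,0 \right)} = 22 + \left(-2 + 4 \left(-4\right)\right) \left(2 - 0\right) = 22 + \left(-2 - 16\right) \left(2 + 0\right) = 22 - 36 = -14$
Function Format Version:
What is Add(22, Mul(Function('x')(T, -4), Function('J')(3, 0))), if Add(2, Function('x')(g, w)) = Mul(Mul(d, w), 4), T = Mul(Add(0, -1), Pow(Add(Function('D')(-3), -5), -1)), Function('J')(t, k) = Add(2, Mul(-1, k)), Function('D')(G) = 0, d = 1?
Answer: -14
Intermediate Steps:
T = Rational(1, 5) (T = Mul(Add(0, -1), Pow(Add(0, -5), -1)) = Mul(-1, Pow(-5, -1)) = Mul(-1, Rational(-1, 5)) = Rational(1, 5) ≈ 0.20000)
Function('x')(g, w) = Add(-2, Mul(4, w)) (Function('x')(g, w) = Add(-2, Mul(Mul(1, w), 4)) = Add(-2, Mul(w, 4)) = Add(-2, Mul(4, w)))
Add(22, Mul(Function('x')(T, -4), Function('J')(3, 0))) = Add(22, Mul(Add(-2, Mul(4, -4)), Add(2, Mul(-1, 0)))) = Add(22, Mul(Add(-2, -16), Add(2, 0))) = Add(22, Mul(-18, 2)) = Add(22, -36) = -14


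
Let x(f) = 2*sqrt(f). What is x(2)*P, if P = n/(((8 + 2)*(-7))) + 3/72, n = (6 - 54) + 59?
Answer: -97*sqrt(2)/420 ≈ -0.32662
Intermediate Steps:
n = 11 (n = -48 + 59 = 11)
P = -97/840 (P = 11/(((8 + 2)*(-7))) + 3/72 = 11/((10*(-7))) + 3*(1/72) = 11/(-70) + 1/24 = 11*(-1/70) + 1/24 = -11/70 + 1/24 = -97/840 ≈ -0.11548)
x(2)*P = (2*sqrt(2))*(-97/840) = -97*sqrt(2)/420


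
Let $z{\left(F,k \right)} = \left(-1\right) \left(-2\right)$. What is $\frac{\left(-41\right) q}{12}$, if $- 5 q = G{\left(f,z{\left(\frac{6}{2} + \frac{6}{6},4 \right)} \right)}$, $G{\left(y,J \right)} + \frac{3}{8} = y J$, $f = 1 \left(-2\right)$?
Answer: $- \frac{287}{96} \approx -2.9896$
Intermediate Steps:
$f = -2$
$z{\left(F,k \right)} = 2$
$G{\left(y,J \right)} = - \frac{3}{8} + J y$ ($G{\left(y,J \right)} = - \frac{3}{8} + y J = - \frac{3}{8} + J y$)
$q = \frac{7}{8}$ ($q = - \frac{- \frac{3}{8} + 2 \left(-2\right)}{5} = - \frac{- \frac{3}{8} - 4}{5} = \left(- \frac{1}{5}\right) \left(- \frac{35}{8}\right) = \frac{7}{8} \approx 0.875$)
$\frac{\left(-41\right) q}{12} = \frac{\left(-41\right) \frac{7}{8}}{12} = \left(- \frac{287}{8}\right) \frac{1}{12} = - \frac{287}{96}$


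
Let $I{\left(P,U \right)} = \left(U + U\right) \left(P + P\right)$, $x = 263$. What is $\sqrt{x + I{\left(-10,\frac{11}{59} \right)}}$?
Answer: $\frac{\sqrt{889543}}{59} \approx 15.986$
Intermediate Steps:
$I{\left(P,U \right)} = 4 P U$ ($I{\left(P,U \right)} = 2 U 2 P = 4 P U$)
$\sqrt{x + I{\left(-10,\frac{11}{59} \right)}} = \sqrt{263 + 4 \left(-10\right) \frac{11}{59}} = \sqrt{263 - \frac{440}{59}} = \sqrt{\frac{15077}{59}} = \frac{\sqrt{889543}}{59}$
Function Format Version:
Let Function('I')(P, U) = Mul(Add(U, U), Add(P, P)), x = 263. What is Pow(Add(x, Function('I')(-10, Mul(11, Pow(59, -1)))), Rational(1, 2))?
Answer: Mul(Rational(1, 59), Pow(889543, Rational(1, 2))) ≈ 15.986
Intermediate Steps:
Function('I')(P, U) = Mul(4, P, U) (Function('I')(P, U) = Mul(Mul(2, U), Mul(2, P)) = Mul(4, P, U))
Pow(Add(x, Function('I')(-10, Mul(11, Pow(59, -1)))), Rational(1, 2)) = Pow(Add(263, Mul(4, -10, Mul(11, Pow(59, -1)))), Rational(1, 2)) = Pow(Add(263, Mul(4, -10, Mul(11, Rational(1, 59)))), Rational(1, 2)) = Pow(Add(263, Mul(4, -10, Rational(11, 59))), Rational(1, 2)) = Pow(Add(263, Rational(-440, 59)), Rational(1, 2)) = Pow(Rational(15077, 59), Rational(1, 2)) = Mul(Rational(1, 59), Pow(889543, Rational(1, 2)))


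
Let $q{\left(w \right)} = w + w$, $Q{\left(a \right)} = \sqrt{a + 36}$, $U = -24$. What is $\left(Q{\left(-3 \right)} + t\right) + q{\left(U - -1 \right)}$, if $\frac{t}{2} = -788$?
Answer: $-1622 + \sqrt{33} \approx -1616.3$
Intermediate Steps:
$t = -1576$ ($t = 2 \left(-788\right) = -1576$)
$Q{\left(a \right)} = \sqrt{36 + a}$
$q{\left(w \right)} = 2 w$
$\left(Q{\left(-3 \right)} + t\right) + q{\left(U - -1 \right)} = \left(\sqrt{36 - 3} - 1576\right) + 2 \left(-24 - -1\right) = \left(\sqrt{33} - 1576\right) + 2 \left(-24 + 1\right) = \left(-1576 + \sqrt{33}\right) + 2 \left(-23\right) = \left(-1576 + \sqrt{33}\right) - 46 = -1622 + \sqrt{33}$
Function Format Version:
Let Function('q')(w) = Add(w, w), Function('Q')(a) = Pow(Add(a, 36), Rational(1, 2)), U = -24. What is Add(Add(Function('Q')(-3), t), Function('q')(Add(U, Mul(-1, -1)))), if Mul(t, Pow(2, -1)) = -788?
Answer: Add(-1622, Pow(33, Rational(1, 2))) ≈ -1616.3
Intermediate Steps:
t = -1576 (t = Mul(2, -788) = -1576)
Function('Q')(a) = Pow(Add(36, a), Rational(1, 2))
Function('q')(w) = Mul(2, w)
Add(Add(Function('Q')(-3), t), Function('q')(Add(U, Mul(-1, -1)))) = Add(Add(Pow(Add(36, -3), Rational(1, 2)), -1576), Mul(2, Add(-24, Mul(-1, -1)))) = Add(Add(Pow(33, Rational(1, 2)), -1576), Mul(2, Add(-24, 1))) = Add(Add(-1576, Pow(33, Rational(1, 2))), Mul(2, -23)) = Add(Add(-1576, Pow(33, Rational(1, 2))), -46) = Add(-1622, Pow(33, Rational(1, 2)))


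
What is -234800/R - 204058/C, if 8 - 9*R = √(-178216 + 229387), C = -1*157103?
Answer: 2666349269006/8029063021 + 2113200*√51171/51107 ≈ 9685.5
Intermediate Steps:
C = -157103
R = 8/9 - √51171/9 (R = 8/9 - √(-178216 + 229387)/9 = 8/9 - √51171/9 ≈ -24.246)
-234800/R - 204058/C = -234800/(8/9 - √51171/9) - 204058/(-157103) = -234800/(8/9 - √51171/9) - 204058*(-1/157103) = -234800/(8/9 - √51171/9) + 204058/157103 = 204058/157103 - 234800/(8/9 - √51171/9)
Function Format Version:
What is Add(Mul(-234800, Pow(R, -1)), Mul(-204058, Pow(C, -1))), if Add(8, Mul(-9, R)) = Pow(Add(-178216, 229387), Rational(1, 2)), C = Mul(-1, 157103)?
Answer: Add(Rational(2666349269006, 8029063021), Mul(Rational(2113200, 51107), Pow(51171, Rational(1, 2)))) ≈ 9685.5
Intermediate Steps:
C = -157103
R = Add(Rational(8, 9), Mul(Rational(-1, 9), Pow(51171, Rational(1, 2)))) (R = Add(Rational(8, 9), Mul(Rational(-1, 9), Pow(Add(-178216, 229387), Rational(1, 2)))) = Add(Rational(8, 9), Mul(Rational(-1, 9), Pow(51171, Rational(1, 2)))) ≈ -24.246)
Add(Mul(-234800, Pow(R, -1)), Mul(-204058, Pow(C, -1))) = Add(Mul(-234800, Pow(Add(Rational(8, 9), Mul(Rational(-1, 9), Pow(51171, Rational(1, 2)))), -1)), Mul(-204058, Pow(-157103, -1))) = Add(Mul(-234800, Pow(Add(Rational(8, 9), Mul(Rational(-1, 9), Pow(51171, Rational(1, 2)))), -1)), Mul(-204058, Rational(-1, 157103))) = Add(Mul(-234800, Pow(Add(Rational(8, 9), Mul(Rational(-1, 9), Pow(51171, Rational(1, 2)))), -1)), Rational(204058, 157103)) = Add(Rational(204058, 157103), Mul(-234800, Pow(Add(Rational(8, 9), Mul(Rational(-1, 9), Pow(51171, Rational(1, 2)))), -1)))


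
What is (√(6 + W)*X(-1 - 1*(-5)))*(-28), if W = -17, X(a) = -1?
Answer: 28*I*√11 ≈ 92.865*I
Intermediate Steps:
(√(6 + W)*X(-1 - 1*(-5)))*(-28) = (√(6 - 17)*(-1))*(-28) = (√(-11)*(-1))*(-28) = ((I*√11)*(-1))*(-28) = -I*√11*(-28) = 28*I*√11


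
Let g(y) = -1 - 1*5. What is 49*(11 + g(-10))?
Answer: 245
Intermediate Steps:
g(y) = -6 (g(y) = -1 - 5 = -6)
49*(11 + g(-10)) = 49*(11 - 6) = 49*5 = 245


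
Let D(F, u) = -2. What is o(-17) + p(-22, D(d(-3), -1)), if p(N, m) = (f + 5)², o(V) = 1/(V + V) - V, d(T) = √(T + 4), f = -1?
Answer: 1121/34 ≈ 32.971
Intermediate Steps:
d(T) = √(4 + T)
o(V) = 1/(2*V) - V
p(N, m) = 16 (p(N, m) = (-1 + 5)² = 4² = 16)
o(-17) + p(-22, D(d(-3), -1)) = ((½)/(-17) - 1*(-17)) + 16 = ((½)*(-1/17) + 17) + 16 = (-1/34 + 17) + 16 = 577/34 + 16 = 1121/34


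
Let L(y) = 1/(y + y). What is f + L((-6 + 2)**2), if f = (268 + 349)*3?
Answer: 59233/32 ≈ 1851.0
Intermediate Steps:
L(y) = 1/(2*y)
f = 1851 (f = 617*3 = 1851)
f + L((-6 + 2)**2) = 1851 + 1/(2*((-6 + 2)**2)) = 1851 + 1/(2*((-4)**2)) = 1851 + (1/2)/16 = 1851 + (1/2)*(1/16) = 1851 + 1/32 = 59233/32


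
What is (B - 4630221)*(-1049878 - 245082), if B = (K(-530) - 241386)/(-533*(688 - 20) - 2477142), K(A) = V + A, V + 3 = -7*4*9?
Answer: 8493822038536473800/1416593 ≈ 5.9960e+12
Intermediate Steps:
V = -255 (V = -3 - 7*4*9 = -3 - 28*9 = -3 - 252 = -255)
K(A) = -255 + A
B = 242171/2833186 (B = ((-255 - 530) - 241386)/(-533*(688 - 20) - 2477142) = (-785 - 241386)/(-533*668 - 2477142) = -242171/(-356044 - 2477142) = -242171/(-2833186) = -242171*(-1/2833186) = 242171/2833186 ≈ 0.085477)
(B - 4630221)*(-1049878 - 245082) = (242171/2833186 - 4630221)*(-1049878 - 245082) = -13118277071935/2833186*(-1294960) = 8493822038536473800/1416593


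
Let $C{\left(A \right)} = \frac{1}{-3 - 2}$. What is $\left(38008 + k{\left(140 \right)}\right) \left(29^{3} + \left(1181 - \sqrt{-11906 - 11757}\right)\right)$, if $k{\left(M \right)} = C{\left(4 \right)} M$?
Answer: $971148600 - 37980 i \sqrt{23663} \approx 9.7115 \cdot 10^{8} - 5.8424 \cdot 10^{6} i$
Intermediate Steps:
$C{\left(A \right)} = - \frac{1}{5}$ ($C{\left(A \right)} = \frac{1}{-5} = - \frac{1}{5}$)
$k{\left(M \right)} = - \frac{M}{5}$
$\left(38008 + k{\left(140 \right)}\right) \left(29^{3} + \left(1181 - \sqrt{-11906 - 11757}\right)\right) = \left(38008 - 28\right) \left(29^{3} + \left(1181 - \sqrt{-11906 - 11757}\right)\right) = \left(38008 - 28\right) \left(24389 + \left(1181 - \sqrt{-23663}\right)\right) = 37980 \left(24389 + \left(1181 - i \sqrt{23663}\right)\right) = 37980 \left(25570 - i \sqrt{23663}\right) = 971148600 - 37980 i \sqrt{23663}$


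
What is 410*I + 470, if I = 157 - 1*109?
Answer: 20150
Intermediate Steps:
I = 48 (I = 157 - 109 = 48)
410*I + 470 = 410*48 + 470 = 19680 + 470 = 20150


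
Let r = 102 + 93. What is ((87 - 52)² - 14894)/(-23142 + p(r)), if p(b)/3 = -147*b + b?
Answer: 13669/108552 ≈ 0.12592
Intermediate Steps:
r = 195
p(b) = -438*b (p(b) = 3*(-147*b + b) = 3*(-146*b) = -438*b)
((87 - 52)² - 14894)/(-23142 + p(r)) = ((87 - 52)² - 14894)/(-23142 - 438*195) = (35² - 14894)/(-23142 - 85410) = (1225 - 14894)/(-108552) = -13669*(-1/108552) = 13669/108552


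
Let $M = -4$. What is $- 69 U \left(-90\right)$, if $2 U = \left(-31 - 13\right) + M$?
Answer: $-149040$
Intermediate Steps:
$U = -24$ ($U = \frac{\left(-31 - 13\right) - 4}{2} = \frac{-44 - 4}{2} = \frac{1}{2} \left(-48\right) = -24$)
$- 69 U \left(-90\right) = \left(-69\right) \left(-24\right) \left(-90\right) = 1656 \left(-90\right) = -149040$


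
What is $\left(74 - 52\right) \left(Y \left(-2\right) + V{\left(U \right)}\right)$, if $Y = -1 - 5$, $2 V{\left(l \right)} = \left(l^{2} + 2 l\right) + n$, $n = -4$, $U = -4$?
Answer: $308$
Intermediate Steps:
$V{\left(l \right)} = -2 + l + \frac{l^{2}}{2}$ ($V{\left(l \right)} = \frac{\left(l^{2} + 2 l\right) - 4}{2} = \frac{-4 + l^{2} + 2 l}{2} = -2 + l + \frac{l^{2}}{2}$)
$Y = -6$
$\left(74 - 52\right) \left(Y \left(-2\right) + V{\left(U \right)}\right) = \left(74 - 52\right) \left(\left(-6\right) \left(-2\right) - \left(6 - 8\right)\right) = 22 \left(12 - -2\right) = 22 \left(12 + 2\right) = 22 \cdot 14 = 308$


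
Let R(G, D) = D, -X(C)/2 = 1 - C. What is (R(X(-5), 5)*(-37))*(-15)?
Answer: 2775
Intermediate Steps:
X(C) = -2 + 2*C (X(C) = -2*(1 - C) = -2 + 2*C)
(R(X(-5), 5)*(-37))*(-15) = (5*(-37))*(-15) = -185*(-15) = 2775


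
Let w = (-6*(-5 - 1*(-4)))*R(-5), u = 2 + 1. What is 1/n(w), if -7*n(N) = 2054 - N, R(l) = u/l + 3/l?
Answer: -35/10306 ≈ -0.0033961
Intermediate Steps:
u = 3
R(l) = 6/l (R(l) = 3/l + 3/l = 6/l)
w = -36/5 (w = (-6*(-5 - 1*(-4)))*(6/(-5)) = (-6*(-5 + 4))*(6*(-⅕)) = -6*(-1)*(-6/5) = 6*(-6/5) = -36/5 ≈ -7.2000)
n(N) = -2054/7 + N/7 (n(N) = -(2054 - N)/7 = -2054/7 + N/7)
1/n(w) = 1/(-2054/7 + (⅐)*(-36/5)) = 1/(-2054/7 - 36/35) = 1/(-10306/35) = -35/10306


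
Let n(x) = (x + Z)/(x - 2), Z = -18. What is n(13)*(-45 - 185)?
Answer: 1150/11 ≈ 104.55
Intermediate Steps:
n(x) = (-18 + x)/(-2 + x) (n(x) = (x - 18)/(x - 2) = (-18 + x)/(-2 + x))
n(13)*(-45 - 185) = ((-18 + 13)/(-2 + 13))*(-45 - 185) = (-5/11)*(-230) = ((1/11)*(-5))*(-230) = -5/11*(-230) = 1150/11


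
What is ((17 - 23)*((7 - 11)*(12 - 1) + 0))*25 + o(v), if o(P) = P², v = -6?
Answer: 6636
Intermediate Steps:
((17 - 23)*((7 - 11)*(12 - 1) + 0))*25 + o(v) = ((17 - 23)*((7 - 11)*(12 - 1) + 0))*25 + (-6)² = -6*(-4*11 + 0)*25 + 36 = -6*(-44 + 0)*25 + 36 = -6*(-44)*25 + 36 = 264*25 + 36 = 6600 + 36 = 6636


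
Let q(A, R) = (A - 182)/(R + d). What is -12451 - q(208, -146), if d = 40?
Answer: -659890/53 ≈ -12451.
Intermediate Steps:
q(A, R) = (-182 + A)/(40 + R) (q(A, R) = (A - 182)/(R + 40) = (-182 + A)/(40 + R))
-12451 - q(208, -146) = -12451 - (-182 + 208)/(40 - 146) = -12451 - 26/(-106) = -12451 - (-1)*26/106 = -12451 - 1*(-13/53) = -12451 + 13/53 = -659890/53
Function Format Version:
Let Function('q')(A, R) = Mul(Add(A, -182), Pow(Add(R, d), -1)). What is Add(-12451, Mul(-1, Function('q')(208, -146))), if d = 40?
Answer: Rational(-659890, 53) ≈ -12451.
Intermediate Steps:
Function('q')(A, R) = Mul(Pow(Add(40, R), -1), Add(-182, A)) (Function('q')(A, R) = Mul(Add(A, -182), Pow(Add(R, 40), -1)) = Mul(Add(-182, A), Pow(Add(40, R), -1)) = Mul(Pow(Add(40, R), -1), Add(-182, A)))
Add(-12451, Mul(-1, Function('q')(208, -146))) = Add(-12451, Mul(-1, Mul(Pow(Add(40, -146), -1), Add(-182, 208)))) = Add(-12451, Mul(-1, Mul(Pow(-106, -1), 26))) = Add(-12451, Mul(-1, Mul(Rational(-1, 106), 26))) = Add(-12451, Mul(-1, Rational(-13, 53))) = Add(-12451, Rational(13, 53)) = Rational(-659890, 53)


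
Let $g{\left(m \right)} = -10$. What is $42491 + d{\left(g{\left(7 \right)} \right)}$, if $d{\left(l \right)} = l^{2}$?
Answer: $42591$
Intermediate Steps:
$42491 + d{\left(g{\left(7 \right)} \right)} = 42491 + \left(-10\right)^{2} = 42491 + 100 = 42591$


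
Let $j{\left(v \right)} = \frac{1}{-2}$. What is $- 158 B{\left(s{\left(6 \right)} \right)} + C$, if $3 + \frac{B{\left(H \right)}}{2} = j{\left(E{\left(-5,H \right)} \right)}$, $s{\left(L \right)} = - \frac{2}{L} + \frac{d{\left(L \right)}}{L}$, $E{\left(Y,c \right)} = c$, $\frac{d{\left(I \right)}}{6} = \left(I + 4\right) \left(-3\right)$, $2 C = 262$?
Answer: $1237$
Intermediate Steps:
$C = 131$ ($C = \frac{1}{2} \cdot 262 = 131$)
$d{\left(I \right)} = -72 - 18 I$ ($d{\left(I \right)} = 6 \left(I + 4\right) \left(-3\right) = 6 \left(4 + I\right) \left(-3\right) = 6 \left(-12 - 3 I\right) = -72 - 18 I$)
$j{\left(v \right)} = - \frac{1}{2}$
$s{\left(L \right)} = - \frac{2}{L} + \frac{-72 - 18 L}{L}$
$B{\left(H \right)} = -7$ ($B{\left(H \right)} = -6 + 2 \left(- \frac{1}{2}\right) = -6 - 1 = -7$)
$- 158 B{\left(s{\left(6 \right)} \right)} + C = \left(-158\right) \left(-7\right) + 131 = 1106 + 131 = 1237$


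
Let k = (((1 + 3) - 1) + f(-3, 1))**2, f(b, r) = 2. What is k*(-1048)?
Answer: -26200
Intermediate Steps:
k = 25 (k = (((1 + 3) - 1) + 2)**2 = ((4 - 1) + 2)**2 = (3 + 2)**2 = 5**2 = 25)
k*(-1048) = 25*(-1048) = -26200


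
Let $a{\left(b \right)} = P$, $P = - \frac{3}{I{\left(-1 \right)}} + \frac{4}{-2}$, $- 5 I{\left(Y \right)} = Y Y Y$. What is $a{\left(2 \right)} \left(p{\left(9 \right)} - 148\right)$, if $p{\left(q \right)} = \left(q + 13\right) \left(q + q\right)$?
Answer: $-4216$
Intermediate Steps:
$I{\left(Y \right)} = - \frac{Y^{3}}{5}$ ($I{\left(Y \right)} = - \frac{Y Y Y}{5} = - \frac{Y^{2} Y}{5} = - \frac{Y^{3}}{5}$)
$P = -17$ ($P = - \frac{3}{\left(- \frac{1}{5}\right) \left(-1\right)^{3}} + \frac{4}{-2} = - \frac{3}{\left(- \frac{1}{5}\right) \left(-1\right)} + 4 \left(- \frac{1}{2}\right) = - 3 \frac{1}{\frac{1}{5}} - 2 = \left(-3\right) 5 - 2 = -15 - 2 = -17$)
$a{\left(b \right)} = -17$
$p{\left(q \right)} = 2 q \left(13 + q\right)$ ($p{\left(q \right)} = \left(13 + q\right) 2 q = 2 q \left(13 + q\right)$)
$a{\left(2 \right)} \left(p{\left(9 \right)} - 148\right) = - 17 \left(2 \cdot 9 \left(13 + 9\right) - 148\right) = - 17 \left(2 \cdot 9 \cdot 22 - 148\right) = - 17 \left(396 - 148\right) = \left(-17\right) 248 = -4216$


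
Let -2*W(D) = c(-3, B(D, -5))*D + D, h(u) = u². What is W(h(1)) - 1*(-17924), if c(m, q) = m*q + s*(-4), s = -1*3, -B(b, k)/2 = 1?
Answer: 35829/2 ≈ 17915.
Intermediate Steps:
B(b, k) = -2 (B(b, k) = -2*1 = -2)
s = -3
c(m, q) = 12 + m*q (c(m, q) = m*q - 3*(-4) = m*q + 12 = 12 + m*q)
W(D) = -19*D/2 (W(D) = -((12 - 3*(-2))*D + D)/2 = -((12 + 6)*D + D)/2 = -(18*D + D)/2 = -19*D/2)
W(h(1)) - 1*(-17924) = -19/2*1² - 1*(-17924) = -19/2*1 + 17924 = -19/2 + 17924 = 35829/2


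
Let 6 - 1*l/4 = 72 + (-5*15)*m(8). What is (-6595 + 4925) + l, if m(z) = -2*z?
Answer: -6734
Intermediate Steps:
l = -5064 (l = 24 - 4*(72 + (-5*15)*(-2*8)) = 24 - 4*(72 - 75*(-16)) = 24 - 4*(72 + 1200) = 24 - 4*1272 = 24 - 5088 = -5064)
(-6595 + 4925) + l = (-6595 + 4925) - 5064 = -1670 - 5064 = -6734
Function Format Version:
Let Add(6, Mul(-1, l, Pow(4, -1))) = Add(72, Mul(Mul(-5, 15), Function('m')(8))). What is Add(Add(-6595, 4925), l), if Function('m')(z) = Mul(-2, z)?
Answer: -6734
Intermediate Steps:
l = -5064 (l = Add(24, Mul(-4, Add(72, Mul(Mul(-5, 15), Mul(-2, 8))))) = Add(24, Mul(-4, Add(72, Mul(-75, -16)))) = Add(24, Mul(-4, Add(72, 1200))) = Add(24, Mul(-4, 1272)) = Add(24, -5088) = -5064)
Add(Add(-6595, 4925), l) = Add(Add(-6595, 4925), -5064) = Add(-1670, -5064) = -6734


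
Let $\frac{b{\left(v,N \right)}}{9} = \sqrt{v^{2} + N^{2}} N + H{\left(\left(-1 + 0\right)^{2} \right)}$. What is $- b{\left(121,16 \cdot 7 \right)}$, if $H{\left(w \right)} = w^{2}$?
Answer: $-9 - 1008 \sqrt{27185} \approx -1.6621 \cdot 10^{5}$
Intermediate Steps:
$b{\left(v,N \right)} = 9 + 9 N \sqrt{N^{2} + v^{2}}$ ($b{\left(v,N \right)} = 9 \left(\sqrt{v^{2} + N^{2}} N + \left(\left(-1 + 0\right)^{2}\right)^{2}\right) = 9 \left(\sqrt{N^{2} + v^{2}} N + \left(\left(-1\right)^{2}\right)^{2}\right) = 9 \left(N \sqrt{N^{2} + v^{2}} + 1^{2}\right) = 9 \left(N \sqrt{N^{2} + v^{2}} + 1\right) = 9 \left(1 + N \sqrt{N^{2} + v^{2}}\right) = 9 + 9 N \sqrt{N^{2} + v^{2}}$)
$- b{\left(121,16 \cdot 7 \right)} = - (9 + 9 \cdot 16 \cdot 7 \sqrt{\left(16 \cdot 7\right)^{2} + 121^{2}}) = - (9 + 9 \cdot 112 \sqrt{112^{2} + 14641}) = - (9 + 9 \cdot 112 \sqrt{12544 + 14641}) = - (9 + 9 \cdot 112 \sqrt{27185}) = - (9 + 1008 \sqrt{27185}) = -9 - 1008 \sqrt{27185}$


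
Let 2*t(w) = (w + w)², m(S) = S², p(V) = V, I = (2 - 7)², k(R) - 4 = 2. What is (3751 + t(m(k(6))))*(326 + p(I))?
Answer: 2226393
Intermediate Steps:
k(R) = 6 (k(R) = 4 + 2 = 6)
I = 25 (I = (-5)² = 25)
t(w) = 2*w² (t(w) = (w + w)²/2 = (2*w)²/2 = (4*w²)/2 = 2*w²)
(3751 + t(m(k(6))))*(326 + p(I)) = (3751 + 2*(6²)²)*(326 + 25) = (3751 + 2*36²)*351 = (3751 + 2*1296)*351 = (3751 + 2592)*351 = 6343*351 = 2226393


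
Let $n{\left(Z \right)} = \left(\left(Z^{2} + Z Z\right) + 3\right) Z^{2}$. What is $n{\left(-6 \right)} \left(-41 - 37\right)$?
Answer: $-210600$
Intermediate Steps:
$n{\left(Z \right)} = Z^{2} \left(3 + 2 Z^{2}\right)$ ($n{\left(Z \right)} = \left(\left(Z^{2} + Z^{2}\right) + 3\right) Z^{2} = \left(2 Z^{2} + 3\right) Z^{2} = \left(3 + 2 Z^{2}\right) Z^{2} = Z^{2} \left(3 + 2 Z^{2}\right)$)
$n{\left(-6 \right)} \left(-41 - 37\right) = \left(-6\right)^{2} \left(3 + 2 \left(-6\right)^{2}\right) \left(-41 - 37\right) = 36 \left(3 + 2 \cdot 36\right) \left(-78\right) = 36 \left(3 + 72\right) \left(-78\right) = 36 \cdot 75 \left(-78\right) = 2700 \left(-78\right) = -210600$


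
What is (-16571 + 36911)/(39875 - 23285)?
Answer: 678/553 ≈ 1.2260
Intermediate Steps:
(-16571 + 36911)/(39875 - 23285) = 20340/16590 = 20340*(1/16590) = 678/553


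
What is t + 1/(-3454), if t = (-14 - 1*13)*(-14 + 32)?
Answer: -1678645/3454 ≈ -486.00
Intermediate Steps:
t = -486 (t = (-14 - 13)*18 = -27*18 = -486)
t + 1/(-3454) = -486 + 1/(-3454) = -486 - 1/3454 = -1678645/3454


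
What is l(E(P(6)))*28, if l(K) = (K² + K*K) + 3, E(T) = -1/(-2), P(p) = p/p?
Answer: 98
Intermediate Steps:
P(p) = 1
E(T) = ½ (E(T) = -1*(-½) = ½)
l(K) = 3 + 2*K² (l(K) = (K² + K²) + 3 = 2*K² + 3 = 3 + 2*K²)
l(E(P(6)))*28 = (3 + 2*(½)²)*28 = (3 + 2*(¼))*28 = (3 + ½)*28 = (7/2)*28 = 98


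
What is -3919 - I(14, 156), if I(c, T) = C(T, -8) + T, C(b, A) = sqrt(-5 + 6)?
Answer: -4076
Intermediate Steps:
C(b, A) = 1 (C(b, A) = sqrt(1) = 1)
I(c, T) = 1 + T
-3919 - I(14, 156) = -3919 - (1 + 156) = -3919 - 1*157 = -3919 - 157 = -4076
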